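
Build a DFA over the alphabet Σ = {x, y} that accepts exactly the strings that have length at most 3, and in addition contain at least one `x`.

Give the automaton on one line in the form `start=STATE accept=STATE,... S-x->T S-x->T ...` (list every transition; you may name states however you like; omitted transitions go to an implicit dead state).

start=q0 accept=q1,q3,q4,q6,q7 q0-x->q1 q0-y->q2 q1-x->q3 q1-y->q4 q2-x->q4 q2-y->q5 q3-x->q6 q3-y->q6 q4-x->q6 q4-y->q7 q5-x->q7 q5-y->q8 q6-x->q9 q6-y->q9 q7-x->q9 q7-y->q10 q8-x->q10 q8-y->q11 q9-x->q9 q9-y->q9 q10-x->q9 q10-y->q10 q11-x->q10 q11-y->q11

Run two small machines in parallel and take their product. The first has 5 states tracking the input length, saturating at 4; the second has 3 states tracking the count of `x`s, saturating at 2. A product state is a pair (one from each), accepting exactly when both do.
A 12-state machine:
          x    y  
>  q0     q1   q2 
 * q1     q3   q4 
   q2     q4   q5 
 * q3     q6   q6 
 * q4     q6   q7 
   q5     q7   q8 
 * q6     q9   q9 
 * q7     q9  q10 
   q8    q10  q11 
   q9     q9   q9 
   q10    q9  q10 
   q11   q10  q11 
(> = start, * = accepting)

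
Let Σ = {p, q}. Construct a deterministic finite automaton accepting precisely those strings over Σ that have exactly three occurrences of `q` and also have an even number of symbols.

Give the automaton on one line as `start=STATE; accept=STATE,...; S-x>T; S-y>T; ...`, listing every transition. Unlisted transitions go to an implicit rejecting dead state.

Build one automaton per condition and run them in lockstep. The first has 5 states tracking the count of `q`s, saturating at 4; the second has 2 states tracking the input length modulo 2. A product state is a pair (one from each), accepting exactly when both do. After merging equivalent states the machine shrinks.
9 states suffice.
        p   q  
>  S0   S1  S2 
   S1   S0  S3 
   S2   S3  S4 
   S3   S2  S5 
   S4   S5  S6 
   S5   S4  S7 
   S6   S7  S8 
 * S7   S6  S8 
   S8   S8  S8 
(> = start, * = accepting)

start=S0; accept=S7; S0-p>S1; S0-q>S2; S1-p>S0; S1-q>S3; S2-p>S3; S2-q>S4; S3-p>S2; S3-q>S5; S4-p>S5; S4-q>S6; S5-p>S4; S5-q>S7; S6-p>S7; S6-q>S8; S7-p>S6; S7-q>S8; S8-p>S8; S8-q>S8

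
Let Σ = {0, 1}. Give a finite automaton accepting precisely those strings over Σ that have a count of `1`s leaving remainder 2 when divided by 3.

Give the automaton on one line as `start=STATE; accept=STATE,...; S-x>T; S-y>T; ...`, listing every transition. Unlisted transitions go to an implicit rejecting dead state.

Keep the running count of `1`s modulo 3: each `1` advances along the cycle q0 → q1 → q2 → q0 while other symbols loop. Accept at q2.
With 3 states:
        0   1  
>  q0   q0  q1 
   q1   q1  q2 
 * q2   q2  q0 
(> = start, * = accepting)

start=q0; accept=q2; q0-0>q0; q0-1>q1; q1-0>q1; q1-1>q2; q2-0>q2; q2-1>q0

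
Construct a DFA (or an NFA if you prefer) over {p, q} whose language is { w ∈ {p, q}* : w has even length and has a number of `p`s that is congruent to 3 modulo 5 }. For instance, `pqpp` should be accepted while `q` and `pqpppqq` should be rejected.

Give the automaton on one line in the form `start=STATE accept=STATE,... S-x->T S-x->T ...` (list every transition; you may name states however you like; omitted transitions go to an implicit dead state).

Run two small machines in parallel and take their product. One (2 states) tracks the input length modulo 2; the other (5 states) tracks the count of `p`s modulo 5. Each combined state is a pair, one component from each; accept when both components accept.
       p  q 
>  A   B  C 
   B   D  E 
   C   E  A 
   D   F  G 
   E   G  B 
   F   H  I 
   G   I  D 
   H   C  J 
 * I   J  F 
   J   A  H 
(> = start, * = accepting)

start=A accept=I A-p->B A-q->C B-p->D B-q->E C-p->E C-q->A D-p->F D-q->G E-p->G E-q->B F-p->H F-q->I G-p->I G-q->D H-p->C H-q->J I-p->J I-q->F J-p->A J-q->H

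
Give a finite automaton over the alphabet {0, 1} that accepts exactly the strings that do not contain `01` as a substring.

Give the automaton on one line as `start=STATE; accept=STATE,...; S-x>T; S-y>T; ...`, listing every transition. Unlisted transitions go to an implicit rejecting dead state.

This is the complement of 'contains `01`'. Use the same substring-matching states — A through C holding how much of `01` has just been matched — but flip the accepting set: everything except the trap C accepts.
3 states suffice.
       0  1 
>* A   B  A 
 * B   B  C 
   C   C  C 
(> = start, * = accepting)

start=A; accept=A,B; A-0>B; A-1>A; B-0>B; B-1>C; C-0>C; C-1>C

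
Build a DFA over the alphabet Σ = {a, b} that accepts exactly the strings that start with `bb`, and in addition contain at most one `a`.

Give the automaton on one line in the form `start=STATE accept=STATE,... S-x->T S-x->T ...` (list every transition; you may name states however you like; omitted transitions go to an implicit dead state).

Run two small machines in parallel and take their product. One (4 states) tracks whether the input so far still matches the prefix `bb`; the other (3 states) tracks the count of `a`s, saturating at 2. Each combined state is a pair, one component from each; accept when both components accept.
7 states suffice.
        a   b  
>  q0   q1  q2 
   q1   q3  q1 
   q2   q1  q4 
   q3   q3  q3 
 * q4   q5  q4 
 * q5   q6  q5 
   q6   q6  q6 
(> = start, * = accepting)

start=q0 accept=q4,q5 q0-a->q1 q0-b->q2 q1-a->q3 q1-b->q1 q2-a->q1 q2-b->q4 q3-a->q3 q3-b->q3 q4-a->q5 q4-b->q4 q5-a->q6 q5-b->q5 q6-a->q6 q6-b->q6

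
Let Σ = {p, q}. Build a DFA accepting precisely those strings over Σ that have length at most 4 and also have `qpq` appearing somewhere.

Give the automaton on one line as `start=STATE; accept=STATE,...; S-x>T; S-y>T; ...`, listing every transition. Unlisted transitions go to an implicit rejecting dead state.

start=s0; accept=s9,s13; s0-p>s1; s0-q>s2; s1-p>s3; s1-q>s4; s2-p>s5; s2-q>s4; s3-p>s6; s3-q>s7; s4-p>s8; s4-q>s7; s5-p>s6; s5-q>s9; s6-p>s10; s6-q>s11; s7-p>s12; s7-q>s11; s8-p>s10; s8-q>s13; s9-p>s13; s9-q>s13; s10-p>s14; s10-q>s15; s11-p>s16; s11-q>s15; s12-p>s14; s12-q>s17; s13-p>s17; s13-q>s17; s14-p>s14; s14-q>s15; s15-p>s16; s15-q>s15; s16-p>s14; s16-q>s17; s17-p>s17; s17-q>s17

Handle the two conditions separately and then intersect. One (6 states) tracks the input length, saturating at 5; the other (4 states) tracks whether and how much of `qpq` has been seen. Each combined state is a pair, one component from each; accept when both components accept.
          p    q  
>  s0     s1   s2 
   s1     s3   s4 
   s2     s5   s4 
   s3     s6   s7 
   s4     s8   s7 
   s5     s6   s9 
   s6    s10  s11 
   s7    s12  s11 
   s8    s10  s13 
 * s9    s13  s13 
   s10   s14  s15 
   s11   s16  s15 
   s12   s14  s17 
 * s13   s17  s17 
   s14   s14  s15 
   s15   s16  s15 
   s16   s14  s17 
   s17   s17  s17 
(> = start, * = accepting)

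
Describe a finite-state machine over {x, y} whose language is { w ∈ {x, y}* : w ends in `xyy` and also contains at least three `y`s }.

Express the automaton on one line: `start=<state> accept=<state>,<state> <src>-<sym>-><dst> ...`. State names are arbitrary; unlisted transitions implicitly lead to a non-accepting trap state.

Run two small machines in parallel and take their product. One (4 states) tracks how much of the suffix `xyy` has currently been matched; the other (5 states) tracks the count of `y`s, saturating at 4. Each combined state is a pair, one component from each; accept when both components accept. Equivalent product states are then merged.
5 states suffice.
        x   y  
>  q0   q0  q1 
   q1   q2  q1 
   q2   q2  q3 
   q3   q2  q4 
 * q4   q2  q1 
(> = start, * = accepting)

start=q0 accept=q4 q0-x->q0 q0-y->q1 q1-x->q2 q1-y->q1 q2-x->q2 q2-y->q3 q3-x->q2 q3-y->q4 q4-x->q2 q4-y->q1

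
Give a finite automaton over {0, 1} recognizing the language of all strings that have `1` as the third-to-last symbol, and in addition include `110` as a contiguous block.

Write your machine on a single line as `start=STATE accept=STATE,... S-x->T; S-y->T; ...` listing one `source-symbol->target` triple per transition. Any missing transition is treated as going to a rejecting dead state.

Run two small machines in parallel and take their product. The first has 15 states tracking the last 3 symbols read; the second has 4 states tracking whether and how much of `110` has been seen. A product state is a pair (one from each), accepting exactly when both do. Minimizing collapses redundant product states.
11 states suffice.
          0    1  
>  S0     S0   S1 
   S1     S0   S2 
   S2     S3   S2 
 * S3     S4   S5 
 * S4     S6   S7 
 * S5     S8   S9 
   S6     S6   S7 
   S7     S8   S9 
   S8     S4   S5 
   S9     S3  S10 
 * S10    S3  S10 
(> = start, * = accepting)

start=S0; accept=S3,S4,S5,S10; S0-0->S0; S0-1->S1; S1-0->S0; S1-1->S2; S2-0->S3; S2-1->S2; S3-0->S4; S3-1->S5; S4-0->S6; S4-1->S7; S5-0->S8; S5-1->S9; S6-0->S6; S6-1->S7; S7-0->S8; S7-1->S9; S8-0->S4; S8-1->S5; S9-0->S3; S9-1->S10; S10-0->S3; S10-1->S10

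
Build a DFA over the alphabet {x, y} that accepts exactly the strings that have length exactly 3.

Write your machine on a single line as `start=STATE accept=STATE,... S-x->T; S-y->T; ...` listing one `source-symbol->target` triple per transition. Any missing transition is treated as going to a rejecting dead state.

Count input length up to 4: every symbol moves from q0 toward q4, which means 'more than 3' and absorbs. Accept from {q3}.
A 5-state machine:
        x   y  
>  q0   q1  q1 
   q1   q2  q2 
   q2   q3  q3 
 * q3   q4  q4 
   q4   q4  q4 
(> = start, * = accepting)

start=q0; accept=q3; q0-x->q1; q0-y->q1; q1-x->q2; q1-y->q2; q2-x->q3; q2-y->q3; q3-x->q4; q3-y->q4; q4-x->q4; q4-y->q4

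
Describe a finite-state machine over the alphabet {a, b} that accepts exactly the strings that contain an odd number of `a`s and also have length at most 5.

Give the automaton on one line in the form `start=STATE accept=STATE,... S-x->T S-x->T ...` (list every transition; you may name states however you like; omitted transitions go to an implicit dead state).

start=s0 accept=s1,s4,s5,s8,s9 s0-a->s1 s0-b->s2 s1-a->s3 s1-b->s4 s2-a->s4 s2-b->s3 s3-a->s5 s3-b->s6 s4-a->s6 s4-b->s5 s5-a->s7 s5-b->s8 s6-a->s8 s6-b->s7 s7-a->s9 s7-b->s10 s8-a->s10 s8-b->s9 s9-a->s11 s9-b->s12 s10-a->s12 s10-b->s11 s11-a->s12 s11-b->s11 s12-a->s11 s12-b->s12

Build one automaton per condition and run them in lockstep. The first has 2 states tracking the count of `a`s modulo 2; the second has 7 states tracking the input length, saturating at 6. A product state is a pair (one from each), accepting exactly when both do.
          a    b  
>  s0     s1   s2 
 * s1     s3   s4 
   s2     s4   s3 
   s3     s5   s6 
 * s4     s6   s5 
 * s5     s7   s8 
   s6     s8   s7 
   s7     s9  s10 
 * s8    s10   s9 
 * s9    s11  s12 
   s10   s12  s11 
   s11   s12  s11 
   s12   s11  s12 
(> = start, * = accepting)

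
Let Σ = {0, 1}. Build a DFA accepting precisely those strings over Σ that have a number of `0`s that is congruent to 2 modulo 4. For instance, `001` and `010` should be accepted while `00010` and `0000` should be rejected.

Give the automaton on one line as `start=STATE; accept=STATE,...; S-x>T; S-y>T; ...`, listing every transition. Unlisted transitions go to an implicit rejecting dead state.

start=A; accept=C; A-0>B; A-1>A; B-0>C; B-1>B; C-0>D; C-1>C; D-0>A; D-1>D

Keep the running count of `0`s modulo 4: each `0` advances along the cycle A → B → C → D → A while other symbols loop. Accept at C.
       0  1 
>  A   B  A 
   B   C  B 
 * C   D  C 
   D   A  D 
(> = start, * = accepting)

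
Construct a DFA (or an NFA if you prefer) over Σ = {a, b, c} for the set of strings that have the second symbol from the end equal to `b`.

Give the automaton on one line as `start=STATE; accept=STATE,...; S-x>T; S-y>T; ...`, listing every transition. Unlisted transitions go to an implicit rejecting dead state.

Because acceptance depends on a position counted from the end, the machine has to buffer the most recent 2 symbols. Make each state the string of the last up-to-2 symbols read; on input `x` shift the window left and append `x`. Accept when the buffered window has length 2 and begins with `b`.
A 13-state machine:
          a    b    c  
>  q0     q1   q2   q3 
   q1     q4   q5   q6 
   q2     q7   q8   q9 
   q3    q10  q11  q12 
   q4     q4   q5   q6 
   q5     q7   q8   q9 
   q6    q10  q11  q12 
 * q7     q4   q5   q6 
 * q8     q7   q8   q9 
 * q9    q10  q11  q12 
   q10    q4   q5   q6 
   q11    q7   q8   q9 
   q12   q10  q11  q12 
(> = start, * = accepting)

start=q0; accept=q7,q8,q9; q0-a>q1; q0-b>q2; q0-c>q3; q1-a>q4; q1-b>q5; q1-c>q6; q2-a>q7; q2-b>q8; q2-c>q9; q3-a>q10; q3-b>q11; q3-c>q12; q4-a>q4; q4-b>q5; q4-c>q6; q5-a>q7; q5-b>q8; q5-c>q9; q6-a>q10; q6-b>q11; q6-c>q12; q7-a>q4; q7-b>q5; q7-c>q6; q8-a>q7; q8-b>q8; q8-c>q9; q9-a>q10; q9-b>q11; q9-c>q12; q10-a>q4; q10-b>q5; q10-c>q6; q11-a>q7; q11-b>q8; q11-c>q9; q12-a>q10; q12-b>q11; q12-c>q12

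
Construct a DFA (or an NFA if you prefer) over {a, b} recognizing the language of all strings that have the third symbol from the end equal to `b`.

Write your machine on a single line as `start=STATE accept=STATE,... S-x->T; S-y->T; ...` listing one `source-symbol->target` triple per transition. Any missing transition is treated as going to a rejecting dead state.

start=q0; accept=q11,q12,q13,q14; q0-a->q1; q0-b->q2; q1-a->q3; q1-b->q4; q2-a->q5; q2-b->q6; q3-a->q7; q3-b->q8; q4-a->q9; q4-b->q10; q5-a->q11; q5-b->q12; q6-a->q13; q6-b->q14; q7-a->q7; q7-b->q8; q8-a->q9; q8-b->q10; q9-a->q11; q9-b->q12; q10-a->q13; q10-b->q14; q11-a->q7; q11-b->q8; q12-a->q9; q12-b->q10; q13-a->q11; q13-b->q12; q14-a->q13; q14-b->q14

A DFA must remember the last 3 symbols (since which symbol is third-to-last isn't known until the input ends). Use one state per possible window of the last ≤3 symbols; accept from those whose window starts with `b`.
15 states suffice.
          a    b  
>  q0     q1   q2 
   q1     q3   q4 
   q2     q5   q6 
   q3     q7   q8 
   q4     q9  q10 
   q5    q11  q12 
   q6    q13  q14 
   q7     q7   q8 
   q8     q9  q10 
   q9    q11  q12 
   q10   q13  q14 
 * q11    q7   q8 
 * q12    q9  q10 
 * q13   q11  q12 
 * q14   q13  q14 
(> = start, * = accepting)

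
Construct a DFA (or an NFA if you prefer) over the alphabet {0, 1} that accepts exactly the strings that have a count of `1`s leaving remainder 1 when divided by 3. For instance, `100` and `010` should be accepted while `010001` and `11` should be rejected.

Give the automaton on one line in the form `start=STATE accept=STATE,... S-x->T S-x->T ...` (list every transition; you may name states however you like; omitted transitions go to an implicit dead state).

Keep the running count of `1`s modulo 3: each `1` advances along the cycle q0 → q1 → q2 → q0 while other symbols loop. Accept at q1.
        0   1  
>  q0   q0  q1 
 * q1   q1  q2 
   q2   q2  q0 
(> = start, * = accepting)

start=q0 accept=q1 q0-0->q0 q0-1->q1 q1-0->q1 q1-1->q2 q2-0->q2 q2-1->q0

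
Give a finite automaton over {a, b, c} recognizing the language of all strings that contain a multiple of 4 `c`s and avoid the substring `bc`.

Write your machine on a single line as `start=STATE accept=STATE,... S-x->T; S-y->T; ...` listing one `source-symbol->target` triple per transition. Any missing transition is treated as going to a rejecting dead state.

start=S0; accept=S0,S1; S0-a->S0; S0-b->S1; S0-c->S2; S1-a->S0; S1-b->S1; S1-c->S3; S2-a->S2; S2-b->S4; S2-c->S5; S3-a->S3; S3-b->S3; S3-c->S3; S4-a->S2; S4-b->S4; S4-c->S3; S5-a->S5; S5-b->S6; S5-c->S7; S6-a->S5; S6-b->S6; S6-c->S3; S7-a->S7; S7-b->S8; S7-c->S0; S8-a->S7; S8-b->S8; S8-c->S3

Run two small machines in parallel and take their product. One (4 states) tracks the count of `c`s modulo 4; the other (3 states) tracks partial matches of the forbidden pattern `bc`. Each combined state is a pair, one component from each; accept when both components accept. After merging equivalent states the machine shrinks.
9 states suffice.
        a   b   c  
>* S0   S0  S1  S2 
 * S1   S0  S1  S3 
   S2   S2  S4  S5 
   S3   S3  S3  S3 
   S4   S2  S4  S3 
   S5   S5  S6  S7 
   S6   S5  S6  S3 
   S7   S7  S8  S0 
   S8   S7  S8  S3 
(> = start, * = accepting)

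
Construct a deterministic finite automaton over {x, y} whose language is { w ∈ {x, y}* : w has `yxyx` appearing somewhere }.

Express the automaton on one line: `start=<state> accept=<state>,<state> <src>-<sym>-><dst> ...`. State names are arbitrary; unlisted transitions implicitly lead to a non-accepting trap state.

start=q0 accept=q4 q0-x->q0 q0-y->q1 q1-x->q2 q1-y->q1 q2-x->q0 q2-y->q3 q3-x->q4 q3-y->q1 q4-x->q4 q4-y->q4

Track how much of `yxyx` has been matched so far: state q0 is no progress, q4 is the absorbing accept state reached once `yxyx` has occurred. Intermediate states record partial matches; on a mismatch, fall back to the longest reusable overlap.
5 states suffice.
        x   y  
>  q0   q0  q1 
   q1   q2  q1 
   q2   q0  q3 
   q3   q4  q1 
 * q4   q4  q4 
(> = start, * = accepting)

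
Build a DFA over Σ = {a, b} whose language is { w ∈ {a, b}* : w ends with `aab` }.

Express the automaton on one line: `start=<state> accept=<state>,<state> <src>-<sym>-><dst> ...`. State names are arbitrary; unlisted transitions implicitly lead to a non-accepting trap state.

Let each state record the length of the longest suffix of the input read so far that is also a prefix of `aab`. q1 means the last symbol is `a`; q2 means the last 2 symbols are `aa`; q3 means the last 3 symbols are `aab`. Accept only at q3, where the string currently ends in `aab`.
4 states suffice.
        a   b  
>  q0   q1  q0 
   q1   q2  q0 
   q2   q2  q3 
 * q3   q1  q0 
(> = start, * = accepting)

start=q0 accept=q3 q0-a->q1 q0-b->q0 q1-a->q2 q1-b->q0 q2-a->q2 q2-b->q3 q3-a->q1 q3-b->q0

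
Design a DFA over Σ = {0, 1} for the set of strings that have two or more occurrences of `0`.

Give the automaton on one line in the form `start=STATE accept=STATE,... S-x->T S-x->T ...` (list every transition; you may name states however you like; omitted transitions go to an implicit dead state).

start=q0 accept=q2,q3 q0-0->q1 q0-1->q0 q1-0->q2 q1-1->q1 q2-0->q3 q2-1->q2 q3-0->q3 q3-1->q3

Only the number of `0`s matters, and only up to 3. Make a chain q0 → q1 → q2 → q3 advanced by each `0` (with q3 absorbing); every other symbol self-loops. The accepting set is {q2, q3}.
With 4 states:
        0   1  
>  q0   q1  q0 
   q1   q2  q1 
 * q2   q3  q2 
 * q3   q3  q3 
(> = start, * = accepting)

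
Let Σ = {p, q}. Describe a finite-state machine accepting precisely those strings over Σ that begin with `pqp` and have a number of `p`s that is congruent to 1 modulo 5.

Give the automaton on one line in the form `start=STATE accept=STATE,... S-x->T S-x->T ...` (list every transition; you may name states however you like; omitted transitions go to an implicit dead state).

Build one automaton per condition and run them in lockstep. The first has 5 states tracking whether the input so far still matches the prefix `pqp`; the second has 5 states tracking the count of `p`s modulo 5. A product state is a pair (one from each), accepting exactly when both do.
A 13-state machine:
          p    q  
>  s0     s1   s2 
   s1     s3   s4 
   s2     s5   s2 
   s3     s6   s3 
   s4     s7   s5 
   s5     s3   s5 
   s6     s8   s6 
   s7     s9   s7 
   s8     s2   s8 
   s9    s10   s9 
   s10   s11  s10 
   s11   s12  s11 
 * s12    s7  s12 
(> = start, * = accepting)

start=s0 accept=s12 s0-p->s1 s0-q->s2 s1-p->s3 s1-q->s4 s2-p->s5 s2-q->s2 s3-p->s6 s3-q->s3 s4-p->s7 s4-q->s5 s5-p->s3 s5-q->s5 s6-p->s8 s6-q->s6 s7-p->s9 s7-q->s7 s8-p->s2 s8-q->s8 s9-p->s10 s9-q->s9 s10-p->s11 s10-q->s10 s11-p->s12 s11-q->s11 s12-p->s7 s12-q->s12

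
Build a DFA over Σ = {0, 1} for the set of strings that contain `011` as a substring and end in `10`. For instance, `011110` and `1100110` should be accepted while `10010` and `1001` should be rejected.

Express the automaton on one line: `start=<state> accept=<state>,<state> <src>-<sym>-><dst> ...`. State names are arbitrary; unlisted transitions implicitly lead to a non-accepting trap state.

Run two small machines in parallel and take their product. The first has 4 states tracking whether and how much of `011` has been seen; the second has 3 states tracking how much of the suffix `10` has currently been matched. A product state is a pair (one from each), accepting exactly when both do.
        0   1  
>  S0   S1  S2 
   S1   S1  S3 
   S2   S4  S2 
   S3   S4  S5 
   S4   S1  S3 
   S5   S6  S5 
 * S6   S7  S5 
   S7   S7  S5 
(> = start, * = accepting)

start=S0 accept=S6 S0-0->S1 S0-1->S2 S1-0->S1 S1-1->S3 S2-0->S4 S2-1->S2 S3-0->S4 S3-1->S5 S4-0->S1 S4-1->S3 S5-0->S6 S5-1->S5 S6-0->S7 S6-1->S5 S7-0->S7 S7-1->S5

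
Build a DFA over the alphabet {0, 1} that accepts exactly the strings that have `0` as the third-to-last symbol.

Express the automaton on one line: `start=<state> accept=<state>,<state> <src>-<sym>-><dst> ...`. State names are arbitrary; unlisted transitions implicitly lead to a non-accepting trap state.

Because acceptance depends on a position counted from the end, the machine has to buffer the most recent 3 symbols. Make each state the string of the last up-to-3 symbols read; on input `x` shift the window left and append `x`. Accept when the buffered window has length 3 and begins with `0`.
A 15-state machine:
       0  1 
>  A   B  C 
   B   D  E 
   C   F  G 
   D   H  I 
   E   J  K 
   F   L  M 
   G   N  O 
 * H   H  I 
 * I   J  K 
 * J   L  M 
 * K   N  O 
   L   H  I 
   M   J  K 
   N   L  M 
   O   N  O 
(> = start, * = accepting)

start=A accept=H,I,J,K A-0->B A-1->C B-0->D B-1->E C-0->F C-1->G D-0->H D-1->I E-0->J E-1->K F-0->L F-1->M G-0->N G-1->O H-0->H H-1->I I-0->J I-1->K J-0->L J-1->M K-0->N K-1->O L-0->H L-1->I M-0->J M-1->K N-0->L N-1->M O-0->N O-1->O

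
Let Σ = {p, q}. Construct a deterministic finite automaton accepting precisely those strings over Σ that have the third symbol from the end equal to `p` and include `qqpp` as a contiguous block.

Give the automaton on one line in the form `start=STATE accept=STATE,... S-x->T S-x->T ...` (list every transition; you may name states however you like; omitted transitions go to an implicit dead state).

start=S0 accept=S5,S6,S7,S8 S0-p->S0 S0-q->S1 S1-p->S0 S1-q->S2 S2-p->S3 S2-q->S2 S3-p->S4 S3-q->S1 S4-p->S5 S4-q->S6 S5-p->S5 S5-q->S6 S6-p->S7 S6-q->S8 S7-p->S4 S7-q->S9 S8-p->S10 S8-q->S11 S9-p->S7 S9-q->S8 S10-p->S4 S10-q->S9 S11-p->S10 S11-q->S11

Run two small machines in parallel and take their product. One (15 states) tracks the last 3 symbols read; the other (5 states) tracks whether and how much of `qqpp` has been seen. Each combined state is a pair, one component from each; accept when both components accept. Minimizing collapses redundant product states.
12 states suffice.
          p    q  
>  S0     S0   S1 
   S1     S0   S2 
   S2     S3   S2 
   S3     S4   S1 
   S4     S5   S6 
 * S5     S5   S6 
 * S6     S7   S8 
 * S7     S4   S9 
 * S8    S10  S11 
   S9     S7   S8 
   S10    S4   S9 
   S11   S10  S11 
(> = start, * = accepting)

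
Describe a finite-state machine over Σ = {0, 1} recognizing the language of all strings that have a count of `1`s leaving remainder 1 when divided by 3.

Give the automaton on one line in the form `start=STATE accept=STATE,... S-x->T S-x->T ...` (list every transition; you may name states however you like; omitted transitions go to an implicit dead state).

start=s0 accept=s1 s0-0->s0 s0-1->s1 s1-0->s1 s1-1->s2 s2-0->s2 s2-1->s0

Keep the running count of `1`s modulo 3: each `1` advances along the cycle s0 → s1 → s2 → s0 while other symbols loop. Accept at s1.
With 3 states:
        0   1  
>  s0   s0  s1 
 * s1   s1  s2 
   s2   s2  s0 
(> = start, * = accepting)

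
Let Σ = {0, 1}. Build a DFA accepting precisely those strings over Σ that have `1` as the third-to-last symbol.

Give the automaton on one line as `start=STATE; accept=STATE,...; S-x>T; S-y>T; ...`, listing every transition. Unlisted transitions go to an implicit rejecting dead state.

start=q0; accept=q11,q12,q13,q14; q0-0>q1; q0-1>q2; q1-0>q3; q1-1>q4; q2-0>q5; q2-1>q6; q3-0>q7; q3-1>q8; q4-0>q9; q4-1>q10; q5-0>q11; q5-1>q12; q6-0>q13; q6-1>q14; q7-0>q7; q7-1>q8; q8-0>q9; q8-1>q10; q9-0>q11; q9-1>q12; q10-0>q13; q10-1>q14; q11-0>q7; q11-1>q8; q12-0>q9; q12-1>q10; q13-0>q11; q13-1>q12; q14-0>q13; q14-1>q14

A DFA must remember the last 3 symbols (since which symbol is third-to-last isn't known until the input ends). Use one state per possible window of the last ≤3 symbols; accept from those whose window starts with `1`.
15 states suffice.
          0    1  
>  q0     q1   q2 
   q1     q3   q4 
   q2     q5   q6 
   q3     q7   q8 
   q4     q9  q10 
   q5    q11  q12 
   q6    q13  q14 
   q7     q7   q8 
   q8     q9  q10 
   q9    q11  q12 
   q10   q13  q14 
 * q11    q7   q8 
 * q12    q9  q10 
 * q13   q11  q12 
 * q14   q13  q14 
(> = start, * = accepting)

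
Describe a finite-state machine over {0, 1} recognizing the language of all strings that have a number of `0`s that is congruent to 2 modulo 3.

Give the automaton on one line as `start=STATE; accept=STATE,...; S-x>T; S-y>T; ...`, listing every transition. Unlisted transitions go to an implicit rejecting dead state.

The only thing that matters is how many `0`s have appeared, reduced mod 3. Use one state per residue: S0 for 0, …, S2 for 2. Reading `0` moves to the next residue; anything else stays put. S2 is accepting.
With 3 states:
        0   1  
>  S0   S1  S0 
   S1   S2  S1 
 * S2   S0  S2 
(> = start, * = accepting)

start=S0; accept=S2; S0-0>S1; S0-1>S0; S1-0>S2; S1-1>S1; S2-0>S0; S2-1>S2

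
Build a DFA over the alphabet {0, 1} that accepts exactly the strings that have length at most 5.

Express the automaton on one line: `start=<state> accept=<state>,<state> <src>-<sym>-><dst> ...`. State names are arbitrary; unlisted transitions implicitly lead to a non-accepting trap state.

start=A accept=A,B,C,D,E,F A-0->B A-1->B B-0->C B-1->C C-0->D C-1->D D-0->E D-1->E E-0->F E-1->F F-0->G F-1->G G-0->G G-1->G

Count input length up to 6: every symbol moves from A toward G, which means 'more than 5' and absorbs. Accept from {A, B, C, D, E, F}.
A 7-state machine:
       0  1 
>* A   B  B 
 * B   C  C 
 * C   D  D 
 * D   E  E 
 * E   F  F 
 * F   G  G 
   G   G  G 
(> = start, * = accepting)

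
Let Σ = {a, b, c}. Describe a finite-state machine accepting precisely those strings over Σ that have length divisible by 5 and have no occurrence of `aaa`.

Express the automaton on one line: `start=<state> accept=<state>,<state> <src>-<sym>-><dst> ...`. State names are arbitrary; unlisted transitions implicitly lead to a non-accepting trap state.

Run two small machines in parallel and take their product. The first has 5 states tracking the input length modulo 5; the second has 4 states tracking partial matches of the forbidden pattern `aaa`. A product state is a pair (one from each), accepting exactly when both do. Equivalent product states are then merged.
16 states suffice.
          a    b    c  
>* q0     q1   q2   q2 
   q1     q3   q4   q4 
   q2     q5   q4   q4 
   q3     q6   q7   q7 
   q4     q8   q7   q7 
   q5     q9   q7   q7 
   q6     q6   q6   q6 
   q7    q10  q11  q11 
   q8    q12  q11  q11 
   q9     q6  q11  q11 
   q10   q13   q0   q0 
   q11   q14   q0   q0 
   q12    q6   q0   q0 
 * q13    q6   q2   q2 
 * q14   q15   q2   q2 
   q15    q6   q4   q4 
(> = start, * = accepting)

start=q0 accept=q0,q13,q14 q0-a->q1 q0-b->q2 q0-c->q2 q1-a->q3 q1-b->q4 q1-c->q4 q2-a->q5 q2-b->q4 q2-c->q4 q3-a->q6 q3-b->q7 q3-c->q7 q4-a->q8 q4-b->q7 q4-c->q7 q5-a->q9 q5-b->q7 q5-c->q7 q6-a->q6 q6-b->q6 q6-c->q6 q7-a->q10 q7-b->q11 q7-c->q11 q8-a->q12 q8-b->q11 q8-c->q11 q9-a->q6 q9-b->q11 q9-c->q11 q10-a->q13 q10-b->q0 q10-c->q0 q11-a->q14 q11-b->q0 q11-c->q0 q12-a->q6 q12-b->q0 q12-c->q0 q13-a->q6 q13-b->q2 q13-c->q2 q14-a->q15 q14-b->q2 q14-c->q2 q15-a->q6 q15-b->q4 q15-c->q4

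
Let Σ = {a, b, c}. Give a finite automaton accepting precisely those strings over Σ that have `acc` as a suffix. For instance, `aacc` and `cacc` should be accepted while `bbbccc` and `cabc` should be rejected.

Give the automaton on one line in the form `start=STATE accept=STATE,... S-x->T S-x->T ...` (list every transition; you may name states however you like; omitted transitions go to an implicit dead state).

start=s0 accept=s3 s0-a->s1 s0-b->s0 s0-c->s0 s1-a->s1 s1-b->s0 s1-c->s2 s2-a->s1 s2-b->s0 s2-c->s3 s3-a->s1 s3-b->s0 s3-c->s0

Let each state record the length of the longest suffix of the input read so far that is also a prefix of `acc`. s1 means the last symbol is `a`; s2 means the last 2 symbols are `ac`; s3 means the last 3 symbols are `acc`. Accept only at s3, where the string currently ends in `acc`.
4 states suffice.
        a   b   c  
>  s0   s1  s0  s0 
   s1   s1  s0  s2 
   s2   s1  s0  s3 
 * s3   s1  s0  s0 
(> = start, * = accepting)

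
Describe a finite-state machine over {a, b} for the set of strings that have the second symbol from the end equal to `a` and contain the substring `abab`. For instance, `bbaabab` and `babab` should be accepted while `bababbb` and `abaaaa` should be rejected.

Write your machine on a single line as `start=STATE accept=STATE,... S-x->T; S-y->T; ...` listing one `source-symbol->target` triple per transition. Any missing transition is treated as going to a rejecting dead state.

Handle the two conditions separately and then intersect. One (7 states) tracks the last 2 symbols read; the other (5 states) tracks whether and how much of `abab` has been seen. Each combined state is a pair, one component from each; accept when both components accept.
With 12 states:
          a    b  
>  q0     q1   q2 
   q1     q3   q4 
   q2     q5   q6 
   q3     q3   q4 
   q4     q7   q6 
   q5     q3   q4 
   q6     q5   q6 
   q7     q3   q8 
 * q8     q9  q10 
   q9    q11   q8 
   q10    q9  q10 
 * q11   q11   q8 
(> = start, * = accepting)

start=q0; accept=q8,q11; q0-a->q1; q0-b->q2; q1-a->q3; q1-b->q4; q2-a->q5; q2-b->q6; q3-a->q3; q3-b->q4; q4-a->q7; q4-b->q6; q5-a->q3; q5-b->q4; q6-a->q5; q6-b->q6; q7-a->q3; q7-b->q8; q8-a->q9; q8-b->q10; q9-a->q11; q9-b->q8; q10-a->q9; q10-b->q10; q11-a->q11; q11-b->q8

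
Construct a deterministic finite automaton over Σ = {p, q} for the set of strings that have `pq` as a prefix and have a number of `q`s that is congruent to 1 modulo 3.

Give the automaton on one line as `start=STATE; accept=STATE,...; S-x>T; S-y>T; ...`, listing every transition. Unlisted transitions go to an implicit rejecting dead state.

Run two small machines in parallel and take their product. One (4 states) tracks whether the input so far still matches the prefix `pq`; the other (3 states) tracks the count of `q`s modulo 3. Each combined state is a pair, one component from each; accept when both components accept.
8 states suffice.
       p  q 
>  A   B  C 
   B   D  E 
   C   C  F 
   D   D  C 
 * E   E  G 
   F   F  D 
   G   G  H 
   H   H  E 
(> = start, * = accepting)

start=A; accept=E; A-p>B; A-q>C; B-p>D; B-q>E; C-p>C; C-q>F; D-p>D; D-q>C; E-p>E; E-q>G; F-p>F; F-q>D; G-p>G; G-q>H; H-p>H; H-q>E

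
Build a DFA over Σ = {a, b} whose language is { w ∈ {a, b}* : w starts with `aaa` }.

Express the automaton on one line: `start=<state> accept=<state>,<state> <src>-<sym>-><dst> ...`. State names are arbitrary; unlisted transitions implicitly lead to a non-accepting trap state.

start=s0 accept=s3 s0-a->s1 s0-b->s4 s1-a->s2 s1-b->s4 s2-a->s3 s2-b->s4 s3-a->s3 s3-b->s3 s4-a->s4 s4-b->s4

Check the first 3 symbols one by one: s0 through s2 record how many have matched `aaa` so far; any wrong symbol goes to the dead state s4. After all 3 match we enter the accepting sink s3.
5 states suffice.
        a   b  
>  s0   s1  s4 
   s1   s2  s4 
   s2   s3  s4 
 * s3   s3  s3 
   s4   s4  s4 
(> = start, * = accepting)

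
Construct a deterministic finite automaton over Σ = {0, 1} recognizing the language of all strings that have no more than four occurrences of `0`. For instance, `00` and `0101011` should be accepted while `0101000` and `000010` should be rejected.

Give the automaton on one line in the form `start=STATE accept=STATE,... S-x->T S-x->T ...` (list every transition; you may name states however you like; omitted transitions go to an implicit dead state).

Count `0`s, saturating at 5: states A through E mean 0 through 4 `0`s seen; F means more than 4. Each `0` increments (capped at F); other symbols loop. Accept from {A, B, C, D, E}.
       0  1 
>* A   B  A 
 * B   C  B 
 * C   D  C 
 * D   E  D 
 * E   F  E 
   F   F  F 
(> = start, * = accepting)

start=A accept=A,B,C,D,E A-0->B A-1->A B-0->C B-1->B C-0->D C-1->C D-0->E D-1->D E-0->F E-1->E F-0->F F-1->F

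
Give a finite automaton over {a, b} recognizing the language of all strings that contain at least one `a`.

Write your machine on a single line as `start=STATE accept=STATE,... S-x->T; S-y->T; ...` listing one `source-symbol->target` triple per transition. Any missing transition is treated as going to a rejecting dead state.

start=s0; accept=s1,s2; s0-a->s1; s0-b->s0; s1-a->s2; s1-b->s1; s2-a->s2; s2-b->s2

Only the number of `a`s matters, and only up to 2. Make a chain s0 → s1 → s2 advanced by each `a` (with s2 absorbing); every other symbol self-loops. The accepting set is {s1, s2}.
With 3 states:
        a   b  
>  s0   s1  s0 
 * s1   s2  s1 
 * s2   s2  s2 
(> = start, * = accepting)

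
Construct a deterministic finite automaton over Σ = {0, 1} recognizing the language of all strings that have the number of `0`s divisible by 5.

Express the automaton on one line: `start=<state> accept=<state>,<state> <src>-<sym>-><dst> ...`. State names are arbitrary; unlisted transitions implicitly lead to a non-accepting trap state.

start=A accept=A A-0->B A-1->A B-0->C B-1->B C-0->D C-1->C D-0->E D-1->D E-0->A E-1->E

The only thing that matters is how many `0`s have appeared, reduced mod 5. Use one state per residue: A for 0, …, E for 4. Reading `0` moves to the next residue; anything else stays put. A is accepting.
With 5 states:
       0  1 
>* A   B  A 
   B   C  B 
   C   D  C 
   D   E  D 
   E   A  E 
(> = start, * = accepting)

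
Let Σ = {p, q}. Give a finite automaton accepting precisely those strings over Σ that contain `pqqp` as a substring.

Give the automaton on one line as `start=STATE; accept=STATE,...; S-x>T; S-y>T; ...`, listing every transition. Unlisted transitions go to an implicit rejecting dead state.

start=A; accept=E; A-p>B; A-q>A; B-p>B; B-q>C; C-p>B; C-q>D; D-p>E; D-q>A; E-p>E; E-q>E

States A..D record the length of the longest prefix of `pqqp` that matches the current input suffix. Reaching E means `pqqp` has been seen, and we stay there forever. Accept from E.
A 5-state machine:
       p  q 
>  A   B  A 
   B   B  C 
   C   B  D 
   D   E  A 
 * E   E  E 
(> = start, * = accepting)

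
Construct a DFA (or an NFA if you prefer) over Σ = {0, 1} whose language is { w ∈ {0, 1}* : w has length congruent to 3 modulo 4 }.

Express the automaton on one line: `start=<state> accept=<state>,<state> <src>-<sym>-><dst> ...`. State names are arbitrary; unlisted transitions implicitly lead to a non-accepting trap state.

start=q0 accept=q3 q0-0->q1 q0-1->q1 q1-0->q2 q1-1->q2 q2-0->q3 q2-1->q3 q3-0->q0 q3-1->q0

Count input length modulo 4: every symbol advances one step around the cycle q0 → q1 → q2 → q3 → q0. Accept at q3.
        0   1  
>  q0   q1  q1 
   q1   q2  q2 
   q2   q3  q3 
 * q3   q0  q0 
(> = start, * = accepting)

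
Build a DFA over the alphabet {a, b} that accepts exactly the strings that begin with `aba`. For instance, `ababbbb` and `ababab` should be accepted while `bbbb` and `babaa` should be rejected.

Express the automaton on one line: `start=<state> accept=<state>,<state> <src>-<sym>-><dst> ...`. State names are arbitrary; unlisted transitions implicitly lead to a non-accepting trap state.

Walk along `aba` while the input agrees: from q0 take `a` to q1, and so on. Any deviation drops to the rejecting sink q4. Once q3 is reached the prefix is confirmed and every continuation is accepted.
With 5 states:
        a   b  
>  q0   q1  q4 
   q1   q4  q2 
   q2   q3  q4 
 * q3   q3  q3 
   q4   q4  q4 
(> = start, * = accepting)

start=q0 accept=q3 q0-a->q1 q0-b->q4 q1-a->q4 q1-b->q2 q2-a->q3 q2-b->q4 q3-a->q3 q3-b->q3 q4-a->q4 q4-b->q4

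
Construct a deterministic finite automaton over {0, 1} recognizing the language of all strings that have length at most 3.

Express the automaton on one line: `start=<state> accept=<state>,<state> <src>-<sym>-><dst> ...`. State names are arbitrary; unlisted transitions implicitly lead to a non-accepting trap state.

start=A accept=A,B,C,D A-0->B A-1->B B-0->C B-1->C C-0->D C-1->D D-0->E D-1->E E-0->E E-1->E

We only need to distinguish lengths 0, 1, …, 3, and '>3'. Chain A → B → C → D → E on every symbol, with E looping. Accepting states: {A, B, C, D}.
5 states suffice.
       0  1 
>* A   B  B 
 * B   C  C 
 * C   D  D 
 * D   E  E 
   E   E  E 
(> = start, * = accepting)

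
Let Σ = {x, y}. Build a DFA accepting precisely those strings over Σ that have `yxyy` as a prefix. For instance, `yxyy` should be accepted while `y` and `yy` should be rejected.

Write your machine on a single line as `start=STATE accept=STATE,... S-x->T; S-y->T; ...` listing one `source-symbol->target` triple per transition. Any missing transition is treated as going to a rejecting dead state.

start=s0; accept=s4; s0-x->s5; s0-y->s1; s1-x->s2; s1-y->s5; s2-x->s5; s2-y->s3; s3-x->s5; s3-y->s4; s4-x->s4; s4-y->s4; s5-x->s5; s5-y->s5

Walk along `yxyy` while the input agrees: from s0 take `y` to s1, and so on. Any deviation drops to the rejecting sink s5. Once s4 is reached the prefix is confirmed and every continuation is accepted.
        x   y  
>  s0   s5  s1 
   s1   s2  s5 
   s2   s5  s3 
   s3   s5  s4 
 * s4   s4  s4 
   s5   s5  s5 
(> = start, * = accepting)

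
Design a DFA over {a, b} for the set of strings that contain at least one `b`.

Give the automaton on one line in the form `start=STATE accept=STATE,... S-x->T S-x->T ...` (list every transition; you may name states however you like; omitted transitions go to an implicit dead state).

start=q0 accept=q1,q2 q0-a->q0 q0-b->q1 q1-a->q1 q1-b->q2 q2-a->q2 q2-b->q2

Only the number of `b`s matters, and only up to 2. Make a chain q0 → q1 → q2 advanced by each `b` (with q2 absorbing); every other symbol self-loops. The accepting set is {q1, q2}.
A 3-state machine:
        a   b  
>  q0   q0  q1 
 * q1   q1  q2 
 * q2   q2  q2 
(> = start, * = accepting)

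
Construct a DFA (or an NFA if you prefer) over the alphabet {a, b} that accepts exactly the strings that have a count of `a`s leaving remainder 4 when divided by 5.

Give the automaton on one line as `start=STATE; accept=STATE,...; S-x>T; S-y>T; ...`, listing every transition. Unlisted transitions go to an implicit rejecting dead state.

start=S0; accept=S4; S0-a>S1; S0-b>S0; S1-a>S2; S1-b>S1; S2-a>S3; S2-b>S2; S3-a>S4; S3-b>S3; S4-a>S0; S4-b>S4

Keep the running count of `a`s modulo 5: each `a` advances along the cycle S0 → S1 → S2 → S3 → S4 → S0 while other symbols loop. Accept at S4.
        a   b  
>  S0   S1  S0 
   S1   S2  S1 
   S2   S3  S2 
   S3   S4  S3 
 * S4   S0  S4 
(> = start, * = accepting)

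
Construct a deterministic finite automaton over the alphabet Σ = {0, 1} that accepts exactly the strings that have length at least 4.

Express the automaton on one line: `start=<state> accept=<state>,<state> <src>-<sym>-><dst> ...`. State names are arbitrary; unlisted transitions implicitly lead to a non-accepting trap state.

start=q0 accept=q4,q5 q0-0->q1 q0-1->q1 q1-0->q2 q1-1->q2 q2-0->q3 q2-1->q3 q3-0->q4 q3-1->q4 q4-0->q5 q4-1->q5 q5-0->q5 q5-1->q5

Count input length up to 5: every symbol moves from q0 toward q5, which means 'more than 4' and absorbs. Accept from {q4, q5}.
6 states suffice.
        0   1  
>  q0   q1  q1 
   q1   q2  q2 
   q2   q3  q3 
   q3   q4  q4 
 * q4   q5  q5 
 * q5   q5  q5 
(> = start, * = accepting)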